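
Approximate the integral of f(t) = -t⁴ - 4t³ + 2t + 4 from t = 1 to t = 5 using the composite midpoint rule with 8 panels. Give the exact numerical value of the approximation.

h = (5 − 1)/8 = 0.5.
Midpoints m₁,…,m₈ = 1.25, 1.75, 2.25, 2.75, 3.25, 3.75, 4.25, 4.75.
f(m₁)=-3.75390625, f(m₂)=-23.31640625, f(m₃)=-62.69140625, f(m₄)=-130.87890625, f(m₅)=-238.37890625, f(m₆)=-397.19140625, f(m₇)=-620.81640625, f(m₈)=-924.25390625.
h·[f(m₁) + f(m₂) + f(m₃) + f(m₄) + f(m₅) + f(m₆) + f(m₇) + f(m₈)] = 0.5·(-2401.28125) = -1200.640625.

-1200.640625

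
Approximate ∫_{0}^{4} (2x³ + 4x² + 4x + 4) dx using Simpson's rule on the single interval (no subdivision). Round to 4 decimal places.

S = (b−a)/6 · [f(0) + 4f(2) + f(4)] = 0.666667·[4 + 4·44 + 212] = 261.3333.

261.3333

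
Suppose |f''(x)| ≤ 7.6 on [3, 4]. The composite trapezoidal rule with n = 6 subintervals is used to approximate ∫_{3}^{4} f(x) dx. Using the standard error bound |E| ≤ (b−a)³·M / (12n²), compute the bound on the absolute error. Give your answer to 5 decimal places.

|E| ≤ (1)³·7.6 / (12·6²) = 7.6/432 = 0.01759.

0.01759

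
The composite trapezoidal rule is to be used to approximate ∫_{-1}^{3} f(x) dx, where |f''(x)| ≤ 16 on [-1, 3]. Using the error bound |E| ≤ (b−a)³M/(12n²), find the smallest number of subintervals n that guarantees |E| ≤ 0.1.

30

Need 1024/(12n²) ≤ 0.1.
n² ≥ 1024/(12·0.1) = 853.333 ⇒ n ≥ 29.2119, so the smallest n is 30.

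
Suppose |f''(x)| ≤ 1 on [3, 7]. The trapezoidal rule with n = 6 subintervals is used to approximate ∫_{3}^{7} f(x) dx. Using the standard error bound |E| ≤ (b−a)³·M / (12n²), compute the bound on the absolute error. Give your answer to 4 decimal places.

|E| ≤ (4)³·1 / (12·6²) = 64/432 = 0.1481.

0.1481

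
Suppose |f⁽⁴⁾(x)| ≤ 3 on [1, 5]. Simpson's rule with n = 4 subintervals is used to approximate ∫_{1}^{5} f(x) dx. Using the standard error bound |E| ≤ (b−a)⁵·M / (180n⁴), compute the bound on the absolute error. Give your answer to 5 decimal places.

|E| ≤ (4)⁵·3 / (180·4⁴) = 3072/46080 = 0.06667.

0.06667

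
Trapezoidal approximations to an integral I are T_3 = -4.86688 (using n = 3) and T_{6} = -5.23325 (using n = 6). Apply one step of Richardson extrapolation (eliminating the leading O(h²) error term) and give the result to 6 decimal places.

R = (4·T_{6} − T_3) / 3 = (4·(-5.23325) − (-4.86688))/3 = (-16.06612)/3 = -5.355373.

-5.355373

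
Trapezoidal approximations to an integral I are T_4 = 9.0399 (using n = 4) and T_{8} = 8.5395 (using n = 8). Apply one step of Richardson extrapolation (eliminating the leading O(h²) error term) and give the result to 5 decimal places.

R = (4·T_{8} − T_4) / 3 = (4·8.5395 − 9.0399)/3 = (25.1181)/3 = 8.37270.

8.37270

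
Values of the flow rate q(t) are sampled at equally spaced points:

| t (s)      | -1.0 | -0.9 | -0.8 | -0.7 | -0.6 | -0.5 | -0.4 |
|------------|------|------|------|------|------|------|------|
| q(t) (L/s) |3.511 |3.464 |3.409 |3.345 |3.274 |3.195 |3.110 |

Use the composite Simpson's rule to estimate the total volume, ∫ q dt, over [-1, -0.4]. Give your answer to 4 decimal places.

2.0001

h = 0.1, n = 6.
(h/3)·[y₀ + 4y₁ + 2y₂ + 4y₃ + 2y₄ + 4y₅ + y₆] = 0.033333·(60.003) = 2.0001.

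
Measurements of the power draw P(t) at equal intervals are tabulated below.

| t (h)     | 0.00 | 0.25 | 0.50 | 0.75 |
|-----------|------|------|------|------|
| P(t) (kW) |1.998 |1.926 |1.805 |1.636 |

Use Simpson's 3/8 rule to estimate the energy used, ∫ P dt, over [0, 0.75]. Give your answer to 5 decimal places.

h = 0.25, n = 3.
(3h/8)·[y₀ + 3y₁ + 3y₂ + y₃] = 0.09375·(14.827) = 1.39003.

1.39003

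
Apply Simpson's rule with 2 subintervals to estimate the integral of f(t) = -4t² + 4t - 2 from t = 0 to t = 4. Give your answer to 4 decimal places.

-61.3333

h = (4 − 0)/2 = 2.
Nodes t₀,…,t₂ = 0, 2, 4.
f(t) = -4t² + 4t - 2: f₀=-2, f₁=-10, f₂=-50.
(h/3)·[f₀ + 4f₁ + f₂] = 0.666667·(-92) = -61.3333.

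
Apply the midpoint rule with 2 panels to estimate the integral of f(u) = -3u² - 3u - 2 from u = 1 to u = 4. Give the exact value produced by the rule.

h = (4 − 1)/2 = 1.5.
Midpoints m₁,…,m₂ = 1.75, 3.25.
f(m₁)=-16.4375, f(m₂)=-43.4375.
h·[f(m₁) + f(m₂)] = 1.5·(-59.875) = -89.8125.

-89.8125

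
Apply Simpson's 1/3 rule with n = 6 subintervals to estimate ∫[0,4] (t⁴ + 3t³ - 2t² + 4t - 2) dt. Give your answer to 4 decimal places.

h = (4 − 0)/6 = 0.666667.
Nodes t₀,…,t₆ = 0, 0.666667, 1.333333, 2, 2.666667, 3.333333, 4.
f(t) = t⁴ + 3t³ - 2t² + 4t - 2: f₀=-2, f₁=0.864198, f₂=10.049383, f₃=38, f₄=101.901235, f₅=223.679012, f₆=430.
(h/3)·[f₀ + 4f₁ + 2f₂ + 4f₃ + 2f₄ + 4f₅ + f₆] = 0.222222·(1702.074074) = 378.2387.

378.2387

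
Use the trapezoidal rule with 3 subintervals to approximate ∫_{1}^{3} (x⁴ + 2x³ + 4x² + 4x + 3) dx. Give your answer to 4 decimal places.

h = (3 − 1)/3 = 0.666667.
Nodes x₀,…,x₃ = 1, 1.666667, 2.333333, 3.
f(x) = x⁴ + 2x³ + 4x² + 4x + 3: f₀=14, f₁=37.753086, f₂=89.160494, f₃=186.
(h/2)·[f₀ + 2f₁ + 2f₂ + f₃] = 0.333333·(453.827160) = 151.2757.

151.2757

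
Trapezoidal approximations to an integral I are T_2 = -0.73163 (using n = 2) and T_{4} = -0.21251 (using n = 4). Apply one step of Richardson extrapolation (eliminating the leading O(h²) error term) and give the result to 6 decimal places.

R = (4·T_{4} − T_2) / 3 = (4·(-0.21251) − (-0.73163))/3 = (-0.11841)/3 = -0.039470.

-0.039470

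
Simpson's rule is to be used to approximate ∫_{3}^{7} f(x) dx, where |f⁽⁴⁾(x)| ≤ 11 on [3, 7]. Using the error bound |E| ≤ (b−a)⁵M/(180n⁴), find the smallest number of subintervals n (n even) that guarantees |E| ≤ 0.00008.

30

Need 11264/(180n⁴) ≤ 0.00008.
n⁴ ≥ 11264/(180·0.00008) = 782222 ⇒ n ≥ 29.7394, so the smallest even n is 30. (n must be even for Simpson's rule.)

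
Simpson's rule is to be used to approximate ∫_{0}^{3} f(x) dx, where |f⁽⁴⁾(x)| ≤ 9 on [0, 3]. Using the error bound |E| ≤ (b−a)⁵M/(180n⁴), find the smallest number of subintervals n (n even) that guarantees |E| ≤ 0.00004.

24

Need 2187/(180n⁴) ≤ 0.00004.
n⁴ ≥ 2187/(180·0.00004) = 303750 ⇒ n ≥ 23.4763, so the smallest even n is 24. (n must be even for Simpson's rule.)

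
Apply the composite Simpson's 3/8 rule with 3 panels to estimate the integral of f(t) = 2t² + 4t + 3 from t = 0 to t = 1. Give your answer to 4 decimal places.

h = (1 − 0)/3 = 0.333333.
Nodes t₀,…,t₃ = 0, 0.333333, 0.666667, 1.
f(t) = 2t² + 4t + 3: f₀=3, f₁=4.555556, f₂=6.555556, f₃=9.
(3h/8)·[f₀ + 3f₁ + 3f₂ + f₃] = 0.125·(45.333333) = 5.6667.

5.6667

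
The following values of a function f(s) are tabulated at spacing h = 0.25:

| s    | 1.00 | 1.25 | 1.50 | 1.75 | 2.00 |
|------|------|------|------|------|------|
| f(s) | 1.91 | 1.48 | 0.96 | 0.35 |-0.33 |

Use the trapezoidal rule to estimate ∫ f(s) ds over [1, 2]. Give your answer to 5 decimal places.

h = 0.25, n = 4.
(h/2)·[y₀ + 2y₁ + 2y₂ + 2y₃ + y₄] = 0.125·(7.16) = 0.89500.

0.89500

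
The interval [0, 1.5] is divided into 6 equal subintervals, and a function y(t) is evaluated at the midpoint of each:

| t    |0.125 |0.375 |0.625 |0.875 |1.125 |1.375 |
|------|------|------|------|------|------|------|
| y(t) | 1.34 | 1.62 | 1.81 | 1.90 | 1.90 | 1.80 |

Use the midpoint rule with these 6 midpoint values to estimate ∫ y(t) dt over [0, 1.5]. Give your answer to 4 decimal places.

2.5925

h = 0.25, n = 6.
h·[y(m₁) + y(m₂) + y(m₃) + y(m₄) + y(m₅) + y(m₆)] = 0.25·(10.37) = 2.5925.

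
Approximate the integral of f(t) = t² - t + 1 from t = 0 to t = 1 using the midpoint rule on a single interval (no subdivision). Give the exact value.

M = (b−a)·f(0.5) = 1·(0.75) = 0.75.

0.75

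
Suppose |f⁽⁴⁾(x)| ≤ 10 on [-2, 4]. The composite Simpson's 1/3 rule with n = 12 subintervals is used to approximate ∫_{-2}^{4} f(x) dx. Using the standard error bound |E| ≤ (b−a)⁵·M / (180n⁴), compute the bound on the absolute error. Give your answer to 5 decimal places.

|E| ≤ (6)⁵·10 / (180·12⁴) = 77760/3732480 = 0.02083.

0.02083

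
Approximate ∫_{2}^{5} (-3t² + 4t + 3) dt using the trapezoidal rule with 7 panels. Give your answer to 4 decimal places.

h = (5 − 2)/7 = 0.428571.
Nodes t₀,…,t₇ = 2, 2.428571, 2.857143, 3.285714, 3.714286, 4.142857, 4.571429, 5.
f(t) = -3t² + 4t + 3: f₀=-1, f₁=-4.979592, f₂=-10.061224, f₃=-16.244898, f₄=-23.530612, f₅=-31.918367, f₆=-41.408163, f₇=-52.
(h/2)·[f₀ + 2f₁ + 2f₂ + 2f₃ + 2f₄ + 2f₅ + 2f₆ + f₇] = 0.214286·(-309.285714) = -66.2755.

-66.2755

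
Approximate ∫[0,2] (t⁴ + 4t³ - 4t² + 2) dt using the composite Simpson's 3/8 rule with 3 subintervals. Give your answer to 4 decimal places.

15.8519

h = (2 − 0)/3 = 0.666667.
Nodes t₀,…,t₃ = 0, 0.666667, 1.333333, 2.
f(t) = t⁴ + 4t³ - 4t² + 2: f₀=2, f₁=1.604938, f₂=7.530864, f₃=34.
(3h/8)·[f₀ + 3f₁ + 3f₂ + f₃] = 0.25·(63.407407) = 15.8519.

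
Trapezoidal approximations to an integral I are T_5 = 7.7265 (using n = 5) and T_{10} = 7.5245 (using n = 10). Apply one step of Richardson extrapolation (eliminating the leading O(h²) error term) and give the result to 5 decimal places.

R = (4·T_{10} − T_5) / 3 = (4·7.5245 − 7.7265)/3 = (22.3715)/3 = 7.45717.

7.45717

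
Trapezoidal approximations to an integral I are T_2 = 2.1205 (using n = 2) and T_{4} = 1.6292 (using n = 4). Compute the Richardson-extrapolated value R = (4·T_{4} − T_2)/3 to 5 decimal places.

R = (4·T_{4} − T_2) / 3 = (4·1.6292 − 2.1205)/3 = (4.3963)/3 = 1.46543.

1.46543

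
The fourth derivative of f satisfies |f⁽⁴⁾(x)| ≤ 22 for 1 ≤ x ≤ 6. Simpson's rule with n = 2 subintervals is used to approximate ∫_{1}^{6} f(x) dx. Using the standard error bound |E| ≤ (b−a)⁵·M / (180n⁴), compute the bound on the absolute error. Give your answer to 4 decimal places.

23.8715

|E| ≤ (5)⁵·22 / (180·2⁴) = 68750/2880 = 23.8715.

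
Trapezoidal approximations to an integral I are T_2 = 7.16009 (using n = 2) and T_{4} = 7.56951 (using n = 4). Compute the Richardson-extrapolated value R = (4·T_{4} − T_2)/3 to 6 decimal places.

7.705983

R = (4·T_{4} − T_2) / 3 = (4·7.56951 − 7.16009)/3 = (23.11795)/3 = 7.705983.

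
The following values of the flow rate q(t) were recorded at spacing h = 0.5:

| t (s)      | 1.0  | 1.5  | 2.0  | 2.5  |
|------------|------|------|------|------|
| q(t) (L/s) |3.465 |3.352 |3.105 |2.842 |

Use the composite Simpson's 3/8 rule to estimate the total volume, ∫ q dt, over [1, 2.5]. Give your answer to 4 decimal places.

h = 0.5, n = 3.
(3h/8)·[y₀ + 3y₁ + 3y₂ + y₃] = 0.1875·(25.678) = 4.8146.

4.8146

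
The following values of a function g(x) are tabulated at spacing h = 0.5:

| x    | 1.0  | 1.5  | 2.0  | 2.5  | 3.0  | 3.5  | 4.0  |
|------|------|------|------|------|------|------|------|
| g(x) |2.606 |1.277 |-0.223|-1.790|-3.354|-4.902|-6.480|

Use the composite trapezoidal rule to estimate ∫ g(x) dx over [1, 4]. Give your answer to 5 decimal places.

-5.46450

h = 0.5, n = 6.
(h/2)·[y₀ + 2y₁ + 2y₂ + 2y₃ + 2y₄ + 2y₅ + y₆] = 0.25·(-21.858) = -5.46450.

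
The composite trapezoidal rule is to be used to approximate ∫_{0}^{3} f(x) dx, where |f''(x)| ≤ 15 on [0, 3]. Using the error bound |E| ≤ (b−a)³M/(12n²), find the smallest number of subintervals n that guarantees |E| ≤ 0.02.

42

Need 405/(12n²) ≤ 0.02.
n² ≥ 405/(12·0.02) = 1687.5 ⇒ n ≥ 41.0792, so the smallest n is 42.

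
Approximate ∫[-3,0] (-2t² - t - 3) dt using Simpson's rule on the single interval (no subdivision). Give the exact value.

-22.5

S = (b−a)/6 · [f(-3) + 4f(-1.5) + f(0)] = 0.5·[(-18) + 4·(-6) + (-3)] = -22.5.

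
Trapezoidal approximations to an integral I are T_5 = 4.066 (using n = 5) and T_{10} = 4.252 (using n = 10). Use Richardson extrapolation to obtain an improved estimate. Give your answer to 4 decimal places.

4.3140

R = (4·T_{10} − T_5) / 3 = (4·4.252 − 4.066)/3 = (12.942)/3 = 4.3140.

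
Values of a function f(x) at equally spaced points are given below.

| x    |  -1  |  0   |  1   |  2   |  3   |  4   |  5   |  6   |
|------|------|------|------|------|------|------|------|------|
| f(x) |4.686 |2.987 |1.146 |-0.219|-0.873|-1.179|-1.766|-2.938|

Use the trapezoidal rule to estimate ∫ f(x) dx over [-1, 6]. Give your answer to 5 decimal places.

h = 1, n = 7.
(h/2)·[y₀ + 2y₁ + 2y₂ + 2y₃ + 2y₄ + 2y₅ + 2y₆ + y₇] = 0.5·(1.940) = 0.97000.

0.97000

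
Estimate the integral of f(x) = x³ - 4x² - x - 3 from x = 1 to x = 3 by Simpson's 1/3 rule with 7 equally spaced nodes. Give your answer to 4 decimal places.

-24.6667

h = (3 − 1)/6 = 0.333333.
Nodes x₀,…,x₆ = 1, 1.333333, 1.666667, 2, 2.333333, 2.666667, 3.
f(x) = x³ - 4x² - x - 3: f₀=-7, f₁=-9.074074, f₂=-11.148148, f₃=-13, f₄=-14.407407, f₅=-15.148148, f₆=-15.
(h/3)·[f₀ + 4f₁ + 2f₂ + 4f₃ + 2f₄ + 4f₅ + f₆] = 0.111111·(-222) = -24.6667.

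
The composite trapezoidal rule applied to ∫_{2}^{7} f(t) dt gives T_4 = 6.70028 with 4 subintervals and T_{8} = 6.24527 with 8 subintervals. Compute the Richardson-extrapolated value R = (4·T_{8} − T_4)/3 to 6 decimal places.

R = (4·T_{8} − T_4) / 3 = (4·6.24527 − 6.70028)/3 = (18.28080)/3 = 6.093600.

6.093600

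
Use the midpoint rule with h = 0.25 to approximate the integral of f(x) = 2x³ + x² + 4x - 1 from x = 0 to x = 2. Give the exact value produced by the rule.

h = (2 − 0)/8 = 0.25.
Midpoints m₁,…,m₈ = 0.125, 0.375, 0.625, 0.875, 1.125, 1.375, 1.625, 1.875.
f(m₁)=-0.48046875, f(m₂)=0.74609375, f(m₃)=2.37890625, f(m₄)=4.60546875, f(m₅)=7.61328125, f(m₆)=11.58984375, f(m₇)=16.72265625, f(m₈)=23.19921875.
h·[f(m₁) + f(m₂) + f(m₃) + f(m₄) + f(m₅) + f(m₆) + f(m₇) + f(m₈)] = 0.25·(66.375) = 16.59375.

16.59375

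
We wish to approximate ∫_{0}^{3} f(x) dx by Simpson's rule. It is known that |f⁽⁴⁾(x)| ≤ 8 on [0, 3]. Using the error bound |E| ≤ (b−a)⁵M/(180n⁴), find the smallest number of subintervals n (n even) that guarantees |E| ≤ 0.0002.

Need 1944/(180n⁴) ≤ 0.0002.
n⁴ ≥ 1944/(180·0.0002) = 54000 ⇒ n ≥ 15.2440, so the smallest even n is 16. (n must be even for Simpson's rule.)

16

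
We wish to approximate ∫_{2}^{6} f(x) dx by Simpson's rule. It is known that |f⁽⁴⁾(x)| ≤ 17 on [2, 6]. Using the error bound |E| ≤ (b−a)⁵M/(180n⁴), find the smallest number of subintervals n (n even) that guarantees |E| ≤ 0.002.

16

Need 17408/(180n⁴) ≤ 0.002.
n⁴ ≥ 17408/(180·0.002) = 48355.6 ⇒ n ≥ 14.8290, so the smallest even n is 16. (n must be even for Simpson's rule.)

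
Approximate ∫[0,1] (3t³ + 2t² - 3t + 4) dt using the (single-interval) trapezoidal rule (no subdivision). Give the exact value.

T = (b−a)/2 · [f(0) + f(1)] = 0.5·[4 + 6] = 5.

5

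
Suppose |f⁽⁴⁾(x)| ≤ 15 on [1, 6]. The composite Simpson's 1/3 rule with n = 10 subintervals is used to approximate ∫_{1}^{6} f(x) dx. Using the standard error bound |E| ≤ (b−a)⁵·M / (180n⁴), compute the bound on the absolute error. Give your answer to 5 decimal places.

|E| ≤ (5)⁵·15 / (180·10⁴) = 46875/1800000 = 0.02604.

0.02604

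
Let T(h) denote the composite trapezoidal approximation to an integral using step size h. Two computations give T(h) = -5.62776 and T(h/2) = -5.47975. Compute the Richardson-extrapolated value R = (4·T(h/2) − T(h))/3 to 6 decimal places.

-5.430413

R = (4·T(h/2) − T(h)) / 3 = (4·(-5.47975) − (-5.62776))/3 = (-16.29124)/3 = -5.430413.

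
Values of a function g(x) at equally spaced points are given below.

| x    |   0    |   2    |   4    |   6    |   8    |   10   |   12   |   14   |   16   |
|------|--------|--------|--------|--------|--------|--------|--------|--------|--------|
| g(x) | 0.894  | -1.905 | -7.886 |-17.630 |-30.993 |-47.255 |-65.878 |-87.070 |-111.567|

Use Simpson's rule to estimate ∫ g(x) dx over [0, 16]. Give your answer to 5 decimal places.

-623.75133

h = 2, n = 8.
(h/3)·[y₀ + 4y₁ + 2y₂ + 4y₃ + 2y₄ + 4y₅ + 2y₆ + 4y₇ + y₈] = 0.666667·(-935.627) = -623.75133.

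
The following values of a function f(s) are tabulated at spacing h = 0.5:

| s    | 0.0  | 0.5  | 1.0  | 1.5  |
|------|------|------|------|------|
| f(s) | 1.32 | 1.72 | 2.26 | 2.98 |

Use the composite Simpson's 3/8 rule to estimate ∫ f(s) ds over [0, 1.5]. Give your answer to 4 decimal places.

h = 0.5, n = 3.
(3h/8)·[y₀ + 3y₁ + 3y₂ + y₃] = 0.1875·(16.24) = 3.0450.

3.0450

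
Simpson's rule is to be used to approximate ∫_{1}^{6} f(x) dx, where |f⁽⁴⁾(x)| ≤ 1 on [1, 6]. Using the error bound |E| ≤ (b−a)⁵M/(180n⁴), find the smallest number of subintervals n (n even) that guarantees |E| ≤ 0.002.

Need 3125/(180n⁴) ≤ 0.002.
n⁴ ≥ 3125/(180·0.002) = 8680.56 ⇒ n ≥ 9.6524, so the smallest even n is 10. (n must be even for Simpson's rule.)

10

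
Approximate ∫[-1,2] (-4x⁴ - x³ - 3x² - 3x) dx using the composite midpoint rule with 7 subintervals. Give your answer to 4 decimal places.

-42.3531

h = (2 − (-1))/7 = 0.428571.
Midpoints m₁,…,m₇ = -0.785714, -0.357143, 0.071429, 0.5, 0.928571, 1.357143, 1.785714.
f(m₁)=-0.534309, f(m₂)=0.669252, f(m₃)=-0.230060, f(m₄)=-2.625, f(m₅)=-9.146970, f(m₆)=-25.666025, f(m₇)=-61.290868.
h·[f(m₁) + f(m₂) + f(m₃) + f(m₄) + f(m₅) + f(m₆) + f(m₇)] = 0.428571·(-98.823980) = -42.3531.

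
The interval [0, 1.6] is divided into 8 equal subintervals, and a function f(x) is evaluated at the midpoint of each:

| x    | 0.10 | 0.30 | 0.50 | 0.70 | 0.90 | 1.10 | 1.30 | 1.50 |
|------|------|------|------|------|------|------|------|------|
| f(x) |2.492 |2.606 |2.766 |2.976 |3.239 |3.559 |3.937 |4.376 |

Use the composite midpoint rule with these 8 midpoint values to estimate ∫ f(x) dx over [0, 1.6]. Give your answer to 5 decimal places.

5.19020

h = 0.2, n = 8.
h·[y(m₁) + y(m₂) + y(m₃) + y(m₄) + y(m₅) + y(m₆) + y(m₇) + y(m₈)] = 0.2·(25.951) = 5.19020.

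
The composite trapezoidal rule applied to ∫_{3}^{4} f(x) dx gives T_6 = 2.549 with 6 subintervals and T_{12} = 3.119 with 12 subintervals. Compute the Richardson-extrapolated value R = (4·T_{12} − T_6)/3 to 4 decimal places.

3.3090

R = (4·T_{12} − T_6) / 3 = (4·3.119 − 2.549)/3 = (9.927)/3 = 3.3090.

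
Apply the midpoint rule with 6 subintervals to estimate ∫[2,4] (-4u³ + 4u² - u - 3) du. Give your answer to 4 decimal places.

-176.7407

h = (4 − 2)/6 = 0.333333.
Midpoints m₁,…,m₆ = 2.166667, 2.5, 2.833333, 3.166667, 3.5, 3.833333.
f(m₁)=-27.074074, f(m₂)=-43, f(m₃)=-64.703704, f(m₄)=-93.074074, f(m₅)=-129, f(m₆)=-173.370370.
h·[f(m₁) + f(m₂) + f(m₃) + f(m₄) + f(m₅) + f(m₆)] = 0.333333·(-530.222222) = -176.7407.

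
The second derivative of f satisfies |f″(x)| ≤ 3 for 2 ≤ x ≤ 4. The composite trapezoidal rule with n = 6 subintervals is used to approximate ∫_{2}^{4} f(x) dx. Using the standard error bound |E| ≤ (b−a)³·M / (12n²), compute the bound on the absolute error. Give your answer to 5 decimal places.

0.05556

|E| ≤ (2)³·3 / (12·6²) = 24/432 = 0.05556.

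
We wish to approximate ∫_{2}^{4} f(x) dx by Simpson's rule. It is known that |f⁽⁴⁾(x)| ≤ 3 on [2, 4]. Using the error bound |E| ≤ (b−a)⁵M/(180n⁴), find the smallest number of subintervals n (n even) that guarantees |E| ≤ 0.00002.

14

Need 96/(180n⁴) ≤ 0.00002.
n⁴ ≥ 96/(180·0.00002) = 26666.7 ⇒ n ≥ 12.7789, so the smallest even n is 14. (n must be even for Simpson's rule.)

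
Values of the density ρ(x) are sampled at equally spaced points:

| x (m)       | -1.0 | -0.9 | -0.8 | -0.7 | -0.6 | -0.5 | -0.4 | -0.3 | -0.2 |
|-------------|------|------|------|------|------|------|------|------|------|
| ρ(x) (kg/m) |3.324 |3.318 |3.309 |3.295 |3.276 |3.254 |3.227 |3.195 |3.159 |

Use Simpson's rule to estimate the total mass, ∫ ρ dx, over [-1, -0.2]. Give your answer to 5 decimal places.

2.61183

h = 0.1, n = 8.
(h/3)·[y₀ + 4y₁ + 2y₂ + 4y₃ + 2y₄ + 4y₅ + 2y₆ + 4y₇ + y₈] = 0.033333·(78.355) = 2.61183.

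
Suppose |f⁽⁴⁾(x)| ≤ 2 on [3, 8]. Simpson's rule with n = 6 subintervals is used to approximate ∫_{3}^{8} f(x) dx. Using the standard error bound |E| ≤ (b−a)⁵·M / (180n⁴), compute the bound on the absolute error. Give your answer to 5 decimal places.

|E| ≤ (5)⁵·2 / (180·6⁴) = 6250/233280 = 0.02679.

0.02679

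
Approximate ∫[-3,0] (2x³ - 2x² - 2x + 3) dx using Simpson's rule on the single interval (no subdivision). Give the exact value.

-40.5

S = (b−a)/6 · [f(-3) + 4f(-1.5) + f(0)] = 0.5·[(-63) + 4·(-5.25) + 3] = -40.5.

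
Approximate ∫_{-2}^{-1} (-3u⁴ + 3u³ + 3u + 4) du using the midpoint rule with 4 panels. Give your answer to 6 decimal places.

h = (-1 − (-2))/4 = 0.25.
Midpoints m₁,…,m₄ = -1.875, -1.625, -1.375, -1.125.
f(m₁)=-58.479248046875, f(m₂)=-34.666748046875, f(m₃)=-18.647216796875, f(m₄)=-8.451904296875.
h·[f(m₁) + f(m₂) + f(m₃) + f(m₄)] = 0.25·(-120.2451171875) = -30.061279.

-30.061279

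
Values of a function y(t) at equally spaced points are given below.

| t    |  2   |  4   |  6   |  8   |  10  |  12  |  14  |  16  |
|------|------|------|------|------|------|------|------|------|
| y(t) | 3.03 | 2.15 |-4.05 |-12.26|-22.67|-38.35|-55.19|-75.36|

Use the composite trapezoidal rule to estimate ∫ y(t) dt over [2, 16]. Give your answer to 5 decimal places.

-333.07000

h = 2, n = 7.
(h/2)·[y₀ + 2y₁ + 2y₂ + 2y₃ + 2y₄ + 2y₅ + 2y₆ + y₇] = 1·(-333.07) = -333.07000.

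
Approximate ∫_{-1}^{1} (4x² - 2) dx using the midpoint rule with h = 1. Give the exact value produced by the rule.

-2

h = (1 − (-1))/2 = 1.
Midpoints m₁,…,m₂ = -0.5, 0.5.
f(m₁)=-1, f(m₂)=-1.
h·[f(m₁) + f(m₂)] = 1·(-2) = -2.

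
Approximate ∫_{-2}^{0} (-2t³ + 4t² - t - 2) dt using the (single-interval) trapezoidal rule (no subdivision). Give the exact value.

30

T = (b−a)/2 · [f(-2) + f(0)] = 1·[32 + (-2)] = 30.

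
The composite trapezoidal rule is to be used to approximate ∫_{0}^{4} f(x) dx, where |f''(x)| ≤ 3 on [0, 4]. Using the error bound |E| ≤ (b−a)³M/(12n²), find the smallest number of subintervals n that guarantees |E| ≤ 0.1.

13

Need 192/(12n²) ≤ 0.1.
n² ≥ 192/(12·0.1) = 160 ⇒ n ≥ 12.6491, so the smallest n is 13.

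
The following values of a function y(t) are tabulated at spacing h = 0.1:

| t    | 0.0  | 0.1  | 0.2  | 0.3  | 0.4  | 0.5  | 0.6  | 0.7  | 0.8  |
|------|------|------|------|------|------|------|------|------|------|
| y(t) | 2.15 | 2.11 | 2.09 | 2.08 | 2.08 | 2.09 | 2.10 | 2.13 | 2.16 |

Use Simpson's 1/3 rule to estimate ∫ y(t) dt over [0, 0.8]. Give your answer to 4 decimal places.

h = 0.1, n = 8.
(h/3)·[y₀ + 4y₁ + 2y₂ + 4y₃ + 2y₄ + 4y₅ + 2y₆ + 4y₇ + y₈] = 0.033333·(50.49) = 1.6830.

1.6830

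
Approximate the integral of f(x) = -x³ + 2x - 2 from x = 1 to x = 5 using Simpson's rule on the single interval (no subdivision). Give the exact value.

-140

S = (b−a)/6 · [f(1) + 4f(3) + f(5)] = 0.666667·[(-1) + 4·(-23) + (-117)] = -140.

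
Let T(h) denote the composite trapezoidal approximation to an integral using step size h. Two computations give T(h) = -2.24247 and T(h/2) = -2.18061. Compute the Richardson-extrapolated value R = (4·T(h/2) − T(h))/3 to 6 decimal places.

R = (4·T(h/2) − T(h)) / 3 = (4·(-2.18061) − (-2.24247))/3 = (-6.47997)/3 = -2.159990.

-2.159990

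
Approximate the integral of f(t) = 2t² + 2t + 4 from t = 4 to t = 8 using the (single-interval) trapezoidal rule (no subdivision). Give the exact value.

384

T = (b−a)/2 · [f(4) + f(8)] = 2·[44 + 148] = 384.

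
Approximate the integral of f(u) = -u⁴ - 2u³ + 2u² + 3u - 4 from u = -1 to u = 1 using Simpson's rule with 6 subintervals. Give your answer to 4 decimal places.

-7.0700

h = (1 − (-1))/6 = 0.333333.
Nodes u₀,…,u₆ = -1, -0.666667, -0.333333, 0, 0.333333, 0.666667, 1.
f(u) = -u⁴ - 2u³ + 2u² + 3u - 4: f₀=-4, f₁=-4.716049, f₂=-4.716049, f₃=-4, f₄=-2.864198, f₅=-1.901235, f₆=-2.
(h/3)·[f₀ + 4f₁ + 2f₂ + 4f₃ + 2f₄ + 4f₅ + f₆] = 0.111111·(-63.629630) = -7.0700.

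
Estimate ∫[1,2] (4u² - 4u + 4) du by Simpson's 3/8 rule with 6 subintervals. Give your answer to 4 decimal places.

7.3333

h = (2 − 1)/6 = 0.166667.
Nodes u₀,…,u₆ = 1, 1.166667, 1.333333, 1.5, 1.666667, 1.833333, 2.
f(u) = 4u² - 4u + 4: f₀=4, f₁=4.777778, f₂=5.777778, f₃=7, f₄=8.444444, f₅=10.111111, f₆=12.
(3h/8)·[f₀ + 3f₁ + 3f₂ + 2f₃ + 3f₄ + 3f₅ + f₆] = 0.0625·(117.333333) = 7.3333.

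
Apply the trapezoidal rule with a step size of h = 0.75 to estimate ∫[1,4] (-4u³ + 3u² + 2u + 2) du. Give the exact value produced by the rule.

-178.59375

h = (4 − 1)/4 = 0.75.
Nodes u₀,…,u₄ = 1, 1.75, 2.5, 3.25, 4.
f(u) = -4u³ + 3u² + 2u + 2: f₀=3, f₁=-6.75, f₂=-36.75, f₃=-97.125, f₄=-198.
(h/2)·[f₀ + 2f₁ + 2f₂ + 2f₃ + f₄] = 0.375·(-476.25) = -178.59375.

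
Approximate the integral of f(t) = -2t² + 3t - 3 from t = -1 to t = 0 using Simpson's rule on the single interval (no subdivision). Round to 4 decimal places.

-5.1667

S = (b−a)/6 · [f(-1) + 4f(-0.5) + f(0)] = 0.166667·[(-8) + 4·(-5) + (-3)] = -5.1667.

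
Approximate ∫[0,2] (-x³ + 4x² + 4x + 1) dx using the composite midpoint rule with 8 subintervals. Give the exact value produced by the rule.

h = (2 − 0)/8 = 0.25.
Midpoints m₁,…,m₈ = 0.125, 0.375, 0.625, 0.875, 1.125, 1.375, 1.625, 1.875.
f(m₁)=1.560546875, f(m₂)=3.009765625, f(m₃)=4.818359375, f(m₄)=6.892578125, f(m₅)=9.138671875, f(m₆)=11.462890625, f(m₇)=13.771484375, f(m₈)=15.970703125.
h·[f(m₁) + f(m₂) + f(m₃) + f(m₄) + f(m₅) + f(m₆) + f(m₇) + f(m₈)] = 0.25·(66.625) = 16.65625.

16.65625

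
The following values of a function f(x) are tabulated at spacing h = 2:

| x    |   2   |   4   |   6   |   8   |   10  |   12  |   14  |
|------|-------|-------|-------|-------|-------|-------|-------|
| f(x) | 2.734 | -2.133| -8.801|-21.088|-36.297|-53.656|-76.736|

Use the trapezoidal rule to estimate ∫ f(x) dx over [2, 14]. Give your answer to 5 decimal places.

-317.95200

h = 2, n = 6.
(h/2)·[y₀ + 2y₁ + 2y₂ + 2y₃ + 2y₄ + 2y₅ + y₆] = 1·(-317.952) = -317.95200.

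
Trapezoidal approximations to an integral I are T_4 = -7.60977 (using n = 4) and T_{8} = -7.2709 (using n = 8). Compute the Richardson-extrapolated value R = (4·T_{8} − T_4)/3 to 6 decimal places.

R = (4·T_{8} − T_4) / 3 = (4·(-7.2709) − (-7.60977))/3 = (-21.47383)/3 = -7.157943.

-7.157943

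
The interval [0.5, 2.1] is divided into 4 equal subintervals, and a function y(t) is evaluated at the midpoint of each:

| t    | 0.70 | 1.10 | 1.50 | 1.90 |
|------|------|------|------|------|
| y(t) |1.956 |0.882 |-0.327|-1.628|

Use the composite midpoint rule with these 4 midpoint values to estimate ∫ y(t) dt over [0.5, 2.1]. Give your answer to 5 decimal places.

h = 0.4, n = 4.
h·[y(m₁) + y(m₂) + y(m₃) + y(m₄)] = 0.4·(0.883) = 0.35320.

0.35320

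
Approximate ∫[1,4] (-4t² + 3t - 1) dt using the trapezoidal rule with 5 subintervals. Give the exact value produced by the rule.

h = (4 − 1)/5 = 0.6.
Nodes t₀,…,t₅ = 1, 1.6, 2.2, 2.8, 3.4, 4.
f(t) = -4t² + 3t - 1: f₀=-2, f₁=-6.44, f₂=-13.76, f₃=-23.96, f₄=-37.04, f₅=-53.
(h/2)·[f₀ + 2f₁ + 2f₂ + 2f₃ + 2f₄ + f₅] = 0.3·(-217.4) = -65.22.

-65.22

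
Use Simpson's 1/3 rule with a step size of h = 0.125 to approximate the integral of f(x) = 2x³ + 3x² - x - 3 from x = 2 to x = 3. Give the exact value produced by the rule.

h = (3 − 2)/8 = 0.125.
Nodes x₀,…,x₈ = 2, 2.125, 2.25, 2.375, 2.5, 2.625, 2.75, 2.875, 3.
f(x) = 2x³ + 3x² - x - 3: f₀=23, f₁=27.61328125, f₂=32.71875, f₃=38.33984375, f₄=44.5, f₅=51.22265625, f₆=58.53125, f₇=66.44921875, f₈=75.
(h/3)·[f₀ + 4f₁ + 2f₂ + 4f₃ + 2f₄ + 4f₅ + 2f₆ + 4f₇ + f₈] = 0.041667·(1104) = 46.

46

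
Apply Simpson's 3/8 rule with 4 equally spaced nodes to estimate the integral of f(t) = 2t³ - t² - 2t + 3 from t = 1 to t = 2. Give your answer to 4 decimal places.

5.1667

h = (2 − 1)/3 = 0.333333.
Nodes t₀,…,t₃ = 1, 1.333333, 1.666667, 2.
f(t) = 2t³ - t² - 2t + 3: f₀=2, f₁=3.296296, f₂=6.148148, f₃=11.
(3h/8)·[f₀ + 3f₁ + 3f₂ + f₃] = 0.125·(41.333333) = 5.1667.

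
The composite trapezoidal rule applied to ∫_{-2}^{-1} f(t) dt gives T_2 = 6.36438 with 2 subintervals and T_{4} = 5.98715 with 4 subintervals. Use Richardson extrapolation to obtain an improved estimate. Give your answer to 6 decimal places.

5.861407

R = (4·T_{4} − T_2) / 3 = (4·5.98715 − 6.36438)/3 = (17.58422)/3 = 5.861407.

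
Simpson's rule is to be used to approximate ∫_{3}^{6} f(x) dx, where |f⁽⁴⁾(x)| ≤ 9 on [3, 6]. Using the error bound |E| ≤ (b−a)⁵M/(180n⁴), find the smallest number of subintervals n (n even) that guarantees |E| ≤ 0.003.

Need 2187/(180n⁴) ≤ 0.003.
n⁴ ≥ 2187/(180·0.003) = 4050 ⇒ n ≥ 7.9774, so the smallest even n is 8. (n must be even for Simpson's rule.)

8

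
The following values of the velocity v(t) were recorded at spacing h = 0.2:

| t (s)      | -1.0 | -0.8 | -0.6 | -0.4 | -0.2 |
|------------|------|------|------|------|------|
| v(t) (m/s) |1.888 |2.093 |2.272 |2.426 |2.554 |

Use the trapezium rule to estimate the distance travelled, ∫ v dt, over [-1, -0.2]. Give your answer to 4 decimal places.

1.8024

h = 0.2, n = 4.
(h/2)·[y₀ + 2y₁ + 2y₂ + 2y₃ + y₄] = 0.1·(18.024) = 1.8024.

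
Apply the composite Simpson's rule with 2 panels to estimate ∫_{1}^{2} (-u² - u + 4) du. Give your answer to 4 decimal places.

h = (2 − 1)/2 = 0.5.
Nodes u₀,…,u₂ = 1, 1.5, 2.
f(u) = -u² - u + 4: f₀=2, f₁=0.25, f₂=-2.
(h/3)·[f₀ + 4f₁ + f₂] = 0.166667·(1) = 0.1667.

0.1667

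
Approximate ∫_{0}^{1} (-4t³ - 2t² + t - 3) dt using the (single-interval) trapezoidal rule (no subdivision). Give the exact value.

-5.5

T = (b−a)/2 · [f(0) + f(1)] = 0.5·[(-3) + (-8)] = -5.5.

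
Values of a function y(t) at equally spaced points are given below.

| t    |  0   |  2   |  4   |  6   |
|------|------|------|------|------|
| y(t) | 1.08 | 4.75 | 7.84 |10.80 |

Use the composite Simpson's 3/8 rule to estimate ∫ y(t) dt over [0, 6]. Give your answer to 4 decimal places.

37.2375

h = 2, n = 3.
(3h/8)·[y₀ + 3y₁ + 3y₂ + y₃] = 0.75·(49.65) = 37.2375.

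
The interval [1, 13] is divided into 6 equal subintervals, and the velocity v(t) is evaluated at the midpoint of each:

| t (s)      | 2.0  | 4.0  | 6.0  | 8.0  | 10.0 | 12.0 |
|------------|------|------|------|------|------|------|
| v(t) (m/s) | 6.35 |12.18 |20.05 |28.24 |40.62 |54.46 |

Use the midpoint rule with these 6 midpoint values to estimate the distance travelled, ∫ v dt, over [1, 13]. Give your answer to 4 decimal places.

323.8000

h = 2, n = 6.
h·[y(m₁) + y(m₂) + y(m₃) + y(m₄) + y(m₅) + y(m₆)] = 2·(161.90) = 323.8000.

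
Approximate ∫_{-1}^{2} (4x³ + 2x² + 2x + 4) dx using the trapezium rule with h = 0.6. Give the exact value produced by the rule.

h = (2 − (-1))/5 = 0.6.
Nodes x₀,…,x₅ = -1, -0.4, 0.2, 0.8, 1.4, 2.
f(x) = 4x³ + 2x² + 2x + 4: f₀=0, f₁=3.264, f₂=4.512, f₃=8.928, f₄=21.696, f₅=48.
(h/2)·[f₀ + 2f₁ + 2f₂ + 2f₃ + 2f₄ + f₅] = 0.3·(124.8) = 37.44.

37.44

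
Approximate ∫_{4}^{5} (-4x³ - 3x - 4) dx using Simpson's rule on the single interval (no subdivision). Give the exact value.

-386.5

S = (b−a)/6 · [f(4) + 4f(4.5) + f(5)] = 0.166667·[(-272) + 4·(-382) + (-519)] = -386.5.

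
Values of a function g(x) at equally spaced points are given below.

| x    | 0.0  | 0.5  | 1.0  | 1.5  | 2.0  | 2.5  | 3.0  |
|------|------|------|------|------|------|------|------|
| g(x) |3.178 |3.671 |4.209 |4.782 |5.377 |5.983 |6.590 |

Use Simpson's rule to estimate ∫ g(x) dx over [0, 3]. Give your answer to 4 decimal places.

h = 0.5, n = 6.
(h/3)·[y₀ + 4y₁ + 2y₂ + 4y₃ + 2y₄ + 4y₅ + y₆] = 0.166667·(86.684) = 14.4473.

14.4473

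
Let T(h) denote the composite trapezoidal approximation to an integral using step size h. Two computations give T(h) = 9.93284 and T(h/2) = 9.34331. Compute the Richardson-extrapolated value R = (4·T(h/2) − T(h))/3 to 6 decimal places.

9.146800

R = (4·T(h/2) − T(h)) / 3 = (4·9.34331 − 9.93284)/3 = (27.44040)/3 = 9.146800.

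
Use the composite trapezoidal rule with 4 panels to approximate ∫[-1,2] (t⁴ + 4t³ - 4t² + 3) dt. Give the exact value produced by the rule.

20.818359375

h = (2 − (-1))/4 = 0.75.
Nodes t₀,…,t₄ = -1, -0.25, 0.5, 1.25, 2.
f(t) = t⁴ + 4t³ - 4t² + 3: f₀=-4, f₁=2.69140625, f₂=2.5625, f₃=7.00390625, f₄=35.
(h/2)·[f₀ + 2f₁ + 2f₂ + 2f₃ + f₄] = 0.375·(55.515625) = 20.818359375.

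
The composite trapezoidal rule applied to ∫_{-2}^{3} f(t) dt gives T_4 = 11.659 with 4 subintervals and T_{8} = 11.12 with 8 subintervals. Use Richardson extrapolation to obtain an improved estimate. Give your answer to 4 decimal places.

R = (4·T_{8} − T_4) / 3 = (4·11.12 − 11.659)/3 = (32.821)/3 = 10.9403.

10.9403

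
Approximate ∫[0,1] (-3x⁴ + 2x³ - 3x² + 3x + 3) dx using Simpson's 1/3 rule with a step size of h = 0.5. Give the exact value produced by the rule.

3.375

h = (1 − 0)/2 = 0.5.
Nodes x₀,…,x₂ = 0, 0.5, 1.
f(x) = -3x⁴ + 2x³ - 3x² + 3x + 3: f₀=3, f₁=3.8125, f₂=2.
(h/3)·[f₀ + 4f₁ + f₂] = 0.166667·(20.25) = 3.375.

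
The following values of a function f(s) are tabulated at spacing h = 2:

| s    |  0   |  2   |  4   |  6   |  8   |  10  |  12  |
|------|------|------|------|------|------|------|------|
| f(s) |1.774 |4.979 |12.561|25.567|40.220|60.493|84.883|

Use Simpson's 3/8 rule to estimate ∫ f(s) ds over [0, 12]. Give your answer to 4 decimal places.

h = 2, n = 6.
(3h/8)·[y₀ + 3y₁ + 3y₂ + 2y₃ + 3y₄ + 3y₅ + y₆] = 0.75·(492.550) = 369.4125.

369.4125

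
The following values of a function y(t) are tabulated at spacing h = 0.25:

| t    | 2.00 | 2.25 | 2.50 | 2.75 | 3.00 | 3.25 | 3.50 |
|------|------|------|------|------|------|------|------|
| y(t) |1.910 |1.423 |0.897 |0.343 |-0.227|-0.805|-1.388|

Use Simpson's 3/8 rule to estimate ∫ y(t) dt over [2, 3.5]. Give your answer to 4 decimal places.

h = 0.25, n = 6.
(3h/8)·[y₀ + 3y₁ + 3y₂ + 2y₃ + 3y₄ + 3y₅ + y₆] = 0.09375·(5.072) = 0.4755.

0.4755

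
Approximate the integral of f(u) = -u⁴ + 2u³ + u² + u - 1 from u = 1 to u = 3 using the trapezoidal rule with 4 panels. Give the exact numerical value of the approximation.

h = (3 − 1)/4 = 0.5.
Nodes u₀,…,u₄ = 1, 1.5, 2, 2.5, 3.
f(u) = -u⁴ + 2u³ + u² + u - 1: f₀=2, f₁=4.4375, f₂=5, f₃=-0.0625, f₄=-16.
(h/2)·[f₀ + 2f₁ + 2f₂ + 2f₃ + f₄] = 0.25·(4.75) = 1.1875.

1.1875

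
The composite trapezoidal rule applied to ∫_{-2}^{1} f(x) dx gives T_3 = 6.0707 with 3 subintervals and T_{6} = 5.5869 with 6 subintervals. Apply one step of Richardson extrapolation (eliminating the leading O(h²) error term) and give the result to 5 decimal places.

5.42563

R = (4·T_{6} − T_3) / 3 = (4·5.5869 − 6.0707)/3 = (16.2769)/3 = 5.42563.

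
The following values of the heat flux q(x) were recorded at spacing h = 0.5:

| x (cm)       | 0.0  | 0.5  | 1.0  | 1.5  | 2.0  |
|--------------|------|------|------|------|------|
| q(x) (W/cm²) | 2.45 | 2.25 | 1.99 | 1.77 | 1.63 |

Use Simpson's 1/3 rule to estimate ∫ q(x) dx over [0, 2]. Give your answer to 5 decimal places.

h = 0.5, n = 4.
(h/3)·[y₀ + 4y₁ + 2y₂ + 4y₃ + y₄] = 0.166667·(24.14) = 4.02333.

4.02333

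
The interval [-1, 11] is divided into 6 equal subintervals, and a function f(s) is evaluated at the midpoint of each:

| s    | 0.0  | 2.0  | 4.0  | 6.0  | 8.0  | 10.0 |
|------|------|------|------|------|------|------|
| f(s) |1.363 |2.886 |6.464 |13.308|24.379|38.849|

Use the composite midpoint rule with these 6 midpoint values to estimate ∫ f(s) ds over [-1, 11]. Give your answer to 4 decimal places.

174.4980

h = 2, n = 6.
h·[y(m₁) + y(m₂) + y(m₃) + y(m₄) + y(m₅) + y(m₆)] = 2·(87.249) = 174.4980.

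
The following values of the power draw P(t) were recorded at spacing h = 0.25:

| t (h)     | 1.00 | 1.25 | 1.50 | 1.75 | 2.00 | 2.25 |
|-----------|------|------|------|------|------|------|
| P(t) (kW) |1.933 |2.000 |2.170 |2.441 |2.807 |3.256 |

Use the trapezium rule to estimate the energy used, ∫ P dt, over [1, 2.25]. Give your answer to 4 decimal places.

h = 0.25, n = 5.
(h/2)·[y₀ + 2y₁ + 2y₂ + 2y₃ + 2y₄ + y₅] = 0.125·(24.025) = 3.0031.

3.0031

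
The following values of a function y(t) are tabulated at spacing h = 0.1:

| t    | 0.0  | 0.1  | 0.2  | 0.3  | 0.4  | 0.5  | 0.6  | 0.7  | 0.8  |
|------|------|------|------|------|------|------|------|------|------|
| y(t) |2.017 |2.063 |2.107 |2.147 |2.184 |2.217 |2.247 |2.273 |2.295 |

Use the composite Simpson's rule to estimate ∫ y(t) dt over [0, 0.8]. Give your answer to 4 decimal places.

1.7396

h = 0.1, n = 8.
(h/3)·[y₀ + 4y₁ + 2y₂ + 4y₃ + 2y₄ + 4y₅ + 2y₆ + 4y₇ + y₈] = 0.033333·(52.188) = 1.7396.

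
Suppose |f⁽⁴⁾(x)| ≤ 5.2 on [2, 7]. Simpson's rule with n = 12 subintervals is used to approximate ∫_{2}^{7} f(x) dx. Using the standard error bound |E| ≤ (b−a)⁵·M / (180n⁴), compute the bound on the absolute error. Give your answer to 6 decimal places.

0.004354

|E| ≤ (5)⁵·5.2 / (180·12⁴) = 16250/3732480 = 0.004354.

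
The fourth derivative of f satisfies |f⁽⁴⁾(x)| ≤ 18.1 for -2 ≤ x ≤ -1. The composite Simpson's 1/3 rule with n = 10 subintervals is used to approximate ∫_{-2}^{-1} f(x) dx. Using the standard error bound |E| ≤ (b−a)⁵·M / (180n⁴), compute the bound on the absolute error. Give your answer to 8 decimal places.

|E| ≤ (1)⁵·18.1 / (180·10⁴) = 18.1/1800000 = 0.00001006.

0.00001006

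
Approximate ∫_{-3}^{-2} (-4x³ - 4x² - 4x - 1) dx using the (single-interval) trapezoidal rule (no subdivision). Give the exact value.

T = (b−a)/2 · [f(-3) + f(-2)] = 0.5·[83 + 23] = 53.

53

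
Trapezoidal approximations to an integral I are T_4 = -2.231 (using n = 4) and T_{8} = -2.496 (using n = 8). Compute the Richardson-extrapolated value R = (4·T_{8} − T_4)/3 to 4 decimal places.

-2.5843

R = (4·T_{8} − T_4) / 3 = (4·(-2.496) − (-2.231))/3 = (-7.753)/3 = -2.5843.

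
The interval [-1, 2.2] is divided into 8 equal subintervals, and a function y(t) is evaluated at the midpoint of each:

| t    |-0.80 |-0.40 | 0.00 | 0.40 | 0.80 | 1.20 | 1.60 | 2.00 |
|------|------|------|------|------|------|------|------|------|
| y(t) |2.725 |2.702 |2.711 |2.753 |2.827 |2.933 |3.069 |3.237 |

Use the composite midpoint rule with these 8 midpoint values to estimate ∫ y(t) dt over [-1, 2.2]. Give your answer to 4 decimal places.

9.1828

h = 0.4, n = 8.
h·[y(m₁) + y(m₂) + y(m₃) + y(m₄) + y(m₅) + y(m₆) + y(m₇) + y(m₈)] = 0.4·(22.957) = 9.1828.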